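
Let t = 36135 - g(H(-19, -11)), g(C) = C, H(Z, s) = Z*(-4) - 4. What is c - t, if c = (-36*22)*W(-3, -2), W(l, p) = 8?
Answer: -42399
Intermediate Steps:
H(Z, s) = -4 - 4*Z (H(Z, s) = -4*Z - 4 = -4 - 4*Z)
c = -6336 (c = -36*22*8 = -792*8 = -6336)
t = 36063 (t = 36135 - (-4 - 4*(-19)) = 36135 - (-4 + 76) = 36135 - 1*72 = 36135 - 72 = 36063)
c - t = -6336 - 1*36063 = -6336 - 36063 = -42399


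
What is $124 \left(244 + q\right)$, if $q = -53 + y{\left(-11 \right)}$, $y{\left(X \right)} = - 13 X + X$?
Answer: $40052$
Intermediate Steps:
$y{\left(X \right)} = - 12 X$
$q = 79$ ($q = -53 - -132 = -53 + 132 = 79$)
$124 \left(244 + q\right) = 124 \left(244 + 79\right) = 124 \cdot 323 = 40052$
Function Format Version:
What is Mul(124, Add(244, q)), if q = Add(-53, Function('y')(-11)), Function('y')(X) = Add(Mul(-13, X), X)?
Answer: 40052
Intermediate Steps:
Function('y')(X) = Mul(-12, X)
q = 79 (q = Add(-53, Mul(-12, -11)) = Add(-53, 132) = 79)
Mul(124, Add(244, q)) = Mul(124, Add(244, 79)) = Mul(124, 323) = 40052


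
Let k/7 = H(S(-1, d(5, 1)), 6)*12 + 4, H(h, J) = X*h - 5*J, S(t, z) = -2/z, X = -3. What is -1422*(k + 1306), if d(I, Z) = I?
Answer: 7715772/5 ≈ 1.5432e+6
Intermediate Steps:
H(h, J) = -5*J - 3*h (H(h, J) = -3*h - 5*J = -5*J - 3*h)
k = -11956/5 (k = 7*((-5*6 - (-6)/5)*12 + 4) = 7*((-30 - (-6)/5)*12 + 4) = 7*((-30 - 3*(-2/5))*12 + 4) = 7*((-30 + 6/5)*12 + 4) = 7*(-144/5*12 + 4) = 7*(-1728/5 + 4) = 7*(-1708/5) = -11956/5 ≈ -2391.2)
-1422*(k + 1306) = -1422*(-11956/5 + 1306) = -1422*(-5426/5) = 7715772/5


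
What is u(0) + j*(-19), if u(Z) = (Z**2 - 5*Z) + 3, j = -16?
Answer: 307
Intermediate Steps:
u(Z) = 3 + Z**2 - 5*Z
u(0) + j*(-19) = (3 + 0**2 - 5*0) - 16*(-19) = (3 + 0 + 0) + 304 = 3 + 304 = 307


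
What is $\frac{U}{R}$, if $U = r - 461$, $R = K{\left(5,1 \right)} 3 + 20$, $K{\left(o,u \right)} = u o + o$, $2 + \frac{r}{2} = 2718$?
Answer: $\frac{4971}{50} \approx 99.42$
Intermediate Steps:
$r = 5432$ ($r = -4 + 2 \cdot 2718 = -4 + 5436 = 5432$)
$K{\left(o,u \right)} = o + o u$ ($K{\left(o,u \right)} = o u + o = o + o u$)
$R = 50$ ($R = 5 \left(1 + 1\right) 3 + 20 = 5 \cdot 2 \cdot 3 + 20 = 10 \cdot 3 + 20 = 30 + 20 = 50$)
$U = 4971$ ($U = 5432 - 461 = 4971$)
$\frac{U}{R} = \frac{4971}{50}$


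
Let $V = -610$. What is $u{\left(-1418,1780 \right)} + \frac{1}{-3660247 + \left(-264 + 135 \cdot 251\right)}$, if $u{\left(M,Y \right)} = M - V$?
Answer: $- \frac{2930313809}{3626626} \approx -808.0$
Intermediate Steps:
$u{\left(M,Y \right)} = 610 + M$ ($u{\left(M,Y \right)} = M - -610 = M + 610 = 610 + M$)
$u{\left(-1418,1780 \right)} + \frac{1}{-3660247 + \left(-264 + 135 \cdot 251\right)} = \left(610 - 1418\right) + \frac{1}{-3660247 + \left(-264 + 135 \cdot 251\right)} = -808 + \frac{1}{-3660247 + \left(-264 + 33885\right)} = -808 + \frac{1}{-3660247 + 33621} = -808 + \frac{1}{-3626626} = -808 - \frac{1}{3626626} = - \frac{2930313809}{3626626}$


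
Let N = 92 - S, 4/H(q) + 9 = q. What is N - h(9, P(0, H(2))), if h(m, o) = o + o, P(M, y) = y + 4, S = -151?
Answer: 1653/7 ≈ 236.14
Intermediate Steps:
H(q) = 4/(-9 + q)
P(M, y) = 4 + y
N = 243 (N = 92 - 1*(-151) = 92 + 151 = 243)
h(m, o) = 2*o
N - h(9, P(0, H(2))) = 243 - 2*(4 + 4/(-9 + 2)) = 243 - 2*(4 + 4/(-7)) = 243 - 2*(4 + 4*(-⅐)) = 243 - 2*(4 - 4/7) = 243 - 2*24/7 = 243 - 1*48/7 = 243 - 48/7 = 1653/7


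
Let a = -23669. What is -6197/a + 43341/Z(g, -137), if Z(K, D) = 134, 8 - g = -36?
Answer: 1026668527/3171646 ≈ 323.70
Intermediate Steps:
g = 44 (g = 8 - 1*(-36) = 8 + 36 = 44)
-6197/a + 43341/Z(g, -137) = -6197/(-23669) + 43341/134 = -6197*(-1/23669) + 43341*(1/134) = 6197/23669 + 43341/134 = 1026668527/3171646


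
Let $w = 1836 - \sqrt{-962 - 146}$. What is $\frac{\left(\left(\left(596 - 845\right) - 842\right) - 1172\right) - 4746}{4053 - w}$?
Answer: $- \frac{15538953}{4916197} + \frac{14018 i \sqrt{277}}{4916197} \approx -3.1608 + 0.047457 i$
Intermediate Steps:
$w = 1836 - 2 i \sqrt{277}$ ($w = 1836 - \sqrt{-1108} = 1836 - 2 i \sqrt{277} \approx 1836.0 - 33.287 i$)
$\frac{\left(\left(\left(596 - 845\right) - 842\right) - 1172\right) - 4746}{4053 - w} = \frac{\left(\left(\left(596 - 845\right) - 842\right) - 1172\right) - 4746}{4053 - \left(1836 - 2 i \sqrt{277}\right)} = \frac{\left(\left(-249 - 842\right) - 1172\right) - 4746}{4053 - \left(1836 - 2 i \sqrt{277}\right)} = \frac{\left(-1091 - 1172\right) - 4746}{2217 + 2 i \sqrt{277}} = \frac{-2263 - 4746}{2217 + 2 i \sqrt{277}} = - \frac{7009}{2217 + 2 i \sqrt{277}}$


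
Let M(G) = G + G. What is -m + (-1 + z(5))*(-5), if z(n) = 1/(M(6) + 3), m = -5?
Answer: 29/3 ≈ 9.6667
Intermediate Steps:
M(G) = 2*G
z(n) = 1/15 (z(n) = 1/(2*6 + 3) = 1/(12 + 3) = 1/15)
-m + (-1 + z(5))*(-5) = -1*(-5) + (-1 + 1/15)*(-5) = 5 - 14/15*(-5) = 5 + 14/3 = 29/3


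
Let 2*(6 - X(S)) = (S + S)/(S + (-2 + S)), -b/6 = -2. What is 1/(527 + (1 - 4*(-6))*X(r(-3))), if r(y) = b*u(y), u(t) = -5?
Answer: 61/40547 ≈ 0.0015044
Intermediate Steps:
b = 12 (b = -6*(-2) = 12)
r(y) = -60 (r(y) = 12*(-5) = -60)
X(S) = 6 - S/(-2 + 2*S) (X(S) = 6 - (S + S)/(2*(S + (-2 + S))) = 6 - 2*S/(2*(-2 + 2*S)) = 6 - S/(-2 + 2*S))
1/(527 + (1 - 4*(-6))*X(r(-3))) = 1/(527 + (1 - 4*(-6))*((-12 + 11*(-60))/(2*(-1 - 60)))) = 1/(527 + (1 + 24)*((½)*(-12 - 660)/(-61))) = 1/(527 + 25*((½)*(-1/61)*(-672))) = 1/(527 + 25*(336/61)) = 1/(527 + 8400/61) = 1/(40547/61) = 61/40547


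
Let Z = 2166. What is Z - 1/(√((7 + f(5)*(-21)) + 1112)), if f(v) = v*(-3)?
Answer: 2166 - √1434/1434 ≈ 2166.0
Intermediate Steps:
f(v) = -3*v
Z - 1/(√((7 + f(5)*(-21)) + 1112)) = 2166 - 1/(√((7 - 3*5*(-21)) + 1112)) = 2166 - 1/(√((7 - 15*(-21)) + 1112)) = 2166 - 1/(√((7 + 315) + 1112)) = 2166 - 1/(√(322 + 1112)) = 2166 - 1/(√1434) = 2166 - √1434/1434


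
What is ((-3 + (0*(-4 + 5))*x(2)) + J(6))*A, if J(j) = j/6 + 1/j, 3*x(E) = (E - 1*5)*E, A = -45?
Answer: 165/2 ≈ 82.500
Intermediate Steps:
x(E) = E*(-5 + E)/3 (x(E) = ((E - 1*5)*E)/3 = ((E - 5)*E)/3 = ((-5 + E)*E)/3 = (E*(-5 + E))/3 = E*(-5 + E)/3)
J(j) = 1/j + j/6 (J(j) = j*(⅙) + 1/j = j/6 + 1/j = 1/j + j/6)
((-3 + (0*(-4 + 5))*x(2)) + J(6))*A = ((-3 + (0*(-4 + 5))*((⅓)*2*(-5 + 2))) + (1/6 + (⅙)*6))*(-45) = ((-3 + (0*1)*((⅓)*2*(-3))) + (⅙ + 1))*(-45) = ((-3 + 0*(-2)) + 7/6)*(-45) = ((-3 + 0) + 7/6)*(-45) = (-3 + 7/6)*(-45) = -11/6*(-45) = 165/2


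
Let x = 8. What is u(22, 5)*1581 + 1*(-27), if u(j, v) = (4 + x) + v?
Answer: 26850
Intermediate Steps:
u(j, v) = 12 + v (u(j, v) = (4 + 8) + v = 12 + v)
u(22, 5)*1581 + 1*(-27) = (12 + 5)*1581 + 1*(-27) = 17*1581 - 27 = 26877 - 27 = 26850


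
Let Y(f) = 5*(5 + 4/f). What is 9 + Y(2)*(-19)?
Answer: -656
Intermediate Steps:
Y(f) = 25 + 20/f
9 + Y(2)*(-19) = 9 + (25 + 20/2)*(-19) = 9 + (25 + 20*(½))*(-19) = 9 + (25 + 10)*(-19) = 9 + 35*(-19) = 9 - 665 = -656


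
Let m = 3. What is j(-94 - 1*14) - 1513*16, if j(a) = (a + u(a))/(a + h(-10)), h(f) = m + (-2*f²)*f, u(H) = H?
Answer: -45874376/1895 ≈ -24208.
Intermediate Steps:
h(f) = 3 - 2*f³ (h(f) = 3 + (-2*f²)*f = 3 - 2*f³)
j(a) = 2*a/(2003 + a) (j(a) = (a + a)/(a + (3 - 2*(-10)³)) = (2*a)/(a + (3 - 2*(-1000))) = (2*a)/(a + (3 + 2000)) = (2*a)/(a + 2003) = (2*a)/(2003 + a) = 2*a/(2003 + a))
j(-94 - 1*14) - 1513*16 = 2*(-94 - 1*14)/(2003 + (-94 - 1*14)) - 1513*16 = 2*(-94 - 14)/(2003 + (-94 - 14)) - 24208 = 2*(-108)/(2003 - 108) - 24208 = 2*(-108)/1895 - 24208 = 2*(-108)*(1/1895) - 24208 = -216/1895 - 24208 = -45874376/1895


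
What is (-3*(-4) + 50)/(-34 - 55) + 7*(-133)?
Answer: -82921/89 ≈ -931.70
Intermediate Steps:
(-3*(-4) + 50)/(-34 - 55) + 7*(-133) = (12 + 50)/(-89) - 931 = 62*(-1/89) - 931 = -62/89 - 931 = -82921/89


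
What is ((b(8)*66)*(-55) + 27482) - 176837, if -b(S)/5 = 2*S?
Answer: 141045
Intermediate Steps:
b(S) = -10*S
((b(8)*66)*(-55) + 27482) - 176837 = ((-10*8*66)*(-55) + 27482) - 176837 = (-80*66*(-55) + 27482) - 176837 = (-5280*(-55) + 27482) - 176837 = (290400 + 27482) - 176837 = 317882 - 176837 = 141045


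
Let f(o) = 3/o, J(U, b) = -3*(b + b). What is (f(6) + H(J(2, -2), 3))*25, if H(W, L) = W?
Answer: 625/2 ≈ 312.50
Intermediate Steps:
J(U, b) = -6*b
(f(6) + H(J(2, -2), 3))*25 = (3/6 - 6*(-2))*25 = (3*(⅙) + 12)*25 = (½ + 12)*25 = (25/2)*25 = 625/2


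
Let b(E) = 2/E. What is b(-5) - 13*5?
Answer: -327/5 ≈ -65.400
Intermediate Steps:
b(-5) - 13*5 = 2/(-5) - 13*5 = 2*(-⅕) - 65 = -⅖ - 65 = -327/5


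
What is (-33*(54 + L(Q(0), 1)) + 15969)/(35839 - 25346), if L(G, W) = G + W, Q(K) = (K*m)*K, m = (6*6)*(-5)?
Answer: 2022/1499 ≈ 1.3489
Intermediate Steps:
m = -180 (m = 36*(-5) = -180)
Q(K) = -180*K² (Q(K) = (K*(-180))*K = (-180*K)*K = -180*K²)
(-33*(54 + L(Q(0), 1)) + 15969)/(35839 - 25346) = (-33*(54 + (-180*0² + 1)) + 15969)/(35839 - 25346) = (-33*(54 + (-180*0 + 1)) + 15969)/10493 = (-33*(54 + (0 + 1)) + 15969)*(1/10493) = (-33*(54 + 1) + 15969)*(1/10493) = (-33*55 + 15969)*(1/10493) = (-1815 + 15969)*(1/10493) = 14154*(1/10493) = 2022/1499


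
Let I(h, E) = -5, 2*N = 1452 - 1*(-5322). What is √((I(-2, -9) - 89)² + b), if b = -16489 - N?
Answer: 4*I*√690 ≈ 105.07*I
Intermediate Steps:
N = 3387 (N = (1452 - 1*(-5322))/2 = (1452 + 5322)/2 = (½)*6774 = 3387)
b = -19876 (b = -16489 - 1*3387 = -16489 - 3387 = -19876)
√((I(-2, -9) - 89)² + b) = √((-5 - 89)² - 19876) = √((-94)² - 19876) = √(8836 - 19876) = √(-11040) = 4*I*√690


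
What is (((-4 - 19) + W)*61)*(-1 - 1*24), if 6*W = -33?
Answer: 86925/2 ≈ 43463.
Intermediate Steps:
W = -11/2 (W = (1/6)*(-33) = -11/2 ≈ -5.5000)
(((-4 - 19) + W)*61)*(-1 - 1*24) = (((-4 - 19) - 11/2)*61)*(-1 - 1*24) = ((-23 - 11/2)*61)*(-1 - 24) = -57/2*61*(-25) = -3477/2*(-25) = 86925/2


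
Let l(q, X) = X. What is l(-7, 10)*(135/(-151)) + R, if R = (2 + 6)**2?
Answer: 8314/151 ≈ 55.060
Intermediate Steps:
R = 64 (R = 8**2 = 64)
l(-7, 10)*(135/(-151)) + R = 10*(135/(-151)) + 64 = 10*(135*(-1/151)) + 64 = 10*(-135/151) + 64 = -1350/151 + 64 = 8314/151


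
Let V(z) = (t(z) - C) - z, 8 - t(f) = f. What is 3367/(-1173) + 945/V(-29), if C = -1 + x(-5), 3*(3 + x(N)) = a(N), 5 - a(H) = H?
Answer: 530411/46920 ≈ 11.305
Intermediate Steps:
a(H) = 5 - H
t(f) = 8 - f
x(N) = -4/3 - N/3 (x(N) = -3 + (5 - N)/3 = -3 + (5/3 - N/3) = -4/3 - N/3)
C = -2/3 (C = -1 + (-4/3 - 1/3*(-5)) = -1 + (-4/3 + 5/3) = -1 + 1/3 = -2/3 ≈ -0.66667)
V(z) = 26/3 - 2*z (V(z) = ((8 - z) - 1*(-2/3)) - z = ((8 - z) + 2/3) - z = (26/3 - z) - z = 26/3 - 2*z)
3367/(-1173) + 945/V(-29) = 3367/(-1173) + 945/(26/3 - 2*(-29)) = 3367*(-1/1173) + 945/(26/3 + 58) = -3367/1173 + 945/(200/3) = -3367/1173 + 945*(3/200) = -3367/1173 + 567/40 = 530411/46920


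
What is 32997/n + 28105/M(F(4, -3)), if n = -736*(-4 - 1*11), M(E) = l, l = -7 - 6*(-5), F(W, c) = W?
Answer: 4507799/3680 ≈ 1224.9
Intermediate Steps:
l = 23 (l = -7 + 30 = 23)
M(E) = 23
n = 11040 (n = -736*(-4 - 11) = -736*(-15) = 11040)
32997/n + 28105/M(F(4, -3)) = 32997/11040 + 28105/23 = 32997*(1/11040) + 28105*(1/23) = 10999/3680 + 28105/23 = 4507799/3680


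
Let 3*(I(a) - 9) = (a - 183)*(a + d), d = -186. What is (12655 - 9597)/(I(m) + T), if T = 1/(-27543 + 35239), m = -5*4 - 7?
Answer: 2139488/10437875 ≈ 0.20497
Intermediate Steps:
m = -27 (m = -20 - 7 = -27)
T = 1/7696 ≈ 0.00012994
I(a) = 9 + (-186 + a)*(-183 + a)/3 (I(a) = 9 + ((a - 183)*(a - 186))/3 = 9 + ((-183 + a)*(-186 + a))/3 = 9 + ((-186 + a)*(-183 + a))/3 = 9 + (-186 + a)*(-183 + a)/3)
(12655 - 9597)/(I(m) + T) = (12655 - 9597)/((11355 - 123*(-27) + (1/3)*(-27)**2) + 1/7696) = 3058/((11355 + 3321 + (1/3)*729) + 1/7696) = 3058/((11355 + 3321 + 243) + 1/7696) = 3058/(14919 + 1/7696) = 3058/(114816625/7696) = 3058*(7696/114816625) = 2139488/10437875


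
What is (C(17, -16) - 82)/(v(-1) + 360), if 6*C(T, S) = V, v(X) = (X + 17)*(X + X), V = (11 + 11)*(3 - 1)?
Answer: -28/123 ≈ -0.22764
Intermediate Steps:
V = 44 (V = 22*2 = 44)
v(X) = 2*X*(17 + X) (v(X) = (17 + X)*(2*X) = 2*X*(17 + X))
C(T, S) = 22/3 (C(T, S) = (⅙)*44 = 22/3)
(C(17, -16) - 82)/(v(-1) + 360) = (22/3 - 82)/(2*(-1)*(17 - 1) + 360) = -224/(3*(2*(-1)*16 + 360)) = -224/(3*(-32 + 360)) = -224/3/328 = -224/3*1/328 = -28/123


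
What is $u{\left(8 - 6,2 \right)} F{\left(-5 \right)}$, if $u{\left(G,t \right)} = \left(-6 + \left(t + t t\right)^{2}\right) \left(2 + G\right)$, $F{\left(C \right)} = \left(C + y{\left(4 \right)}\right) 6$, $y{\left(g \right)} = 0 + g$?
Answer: $-720$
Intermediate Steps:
$y{\left(g \right)} = g$
$F{\left(C \right)} = 24 + 6 C$ ($F{\left(C \right)} = \left(C + 4\right) 6 = \left(4 + C\right) 6 = 24 + 6 C$)
$u{\left(G,t \right)} = \left(-6 + \left(t + t^{2}\right)^{2}\right) \left(2 + G\right)$
$u{\left(8 - 6,2 \right)} F{\left(-5 \right)} = \left(-12 - 6 \left(8 - 6\right) + 2 \cdot 2^{2} \left(1 + 2\right)^{2} + \left(8 - 6\right) 2^{2} \left(1 + 2\right)^{2}\right) \left(24 + 6 \left(-5\right)\right) = \left(-12 - 6 \left(8 - 6\right) + 2 \cdot 4 \cdot 3^{2} + \left(8 - 6\right) 4 \cdot 3^{2}\right) \left(24 - 30\right) = \left(-12 - 12 + 2 \cdot 4 \cdot 9 + 2 \cdot 4 \cdot 9\right) \left(-6\right) = \left(-12 - 12 + 72 + 72\right) \left(-6\right) = 120 \left(-6\right) = -720$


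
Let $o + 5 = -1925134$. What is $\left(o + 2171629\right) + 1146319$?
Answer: $1392809$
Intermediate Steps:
$o = -1925139$ ($o = -5 - 1925134 = -1925139$)
$\left(o + 2171629\right) + 1146319 = \left(-1925139 + 2171629\right) + 1146319 = 246490 + 1146319 = 1392809$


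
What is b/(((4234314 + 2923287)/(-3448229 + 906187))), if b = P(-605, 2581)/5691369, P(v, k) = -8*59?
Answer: 1199843824/40736548445769 ≈ 2.9454e-5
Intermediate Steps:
P(v, k) = -472
b = -472/5691369 ≈ -8.2933e-5
b/(((4234314 + 2923287)/(-3448229 + 906187))) = -472*(-3448229 + 906187)/(4234314 + 2923287)/5691369 = -472/(5691369*(7157601/(-2542042))) = -472/(5691369*(7157601*(-1/2542042))) = -472/(5691369*(-7157601/2542042)) = -472/5691369*(-2542042/7157601) = 1199843824/40736548445769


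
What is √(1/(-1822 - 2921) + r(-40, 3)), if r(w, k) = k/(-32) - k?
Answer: I*√494946806/12648 ≈ 1.759*I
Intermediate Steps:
r(w, k) = -33*k/32 (r(w, k) = k*(-1/32) - k = -k/32 - k = -33*k/32)
√(1/(-1822 - 2921) + r(-40, 3)) = √(1/(-1822 - 2921) - 33/32*3) = √(1/(-4743) - 99/32) = √(-1/4743 - 99/32) = √(-469589/151776) = I*√494946806/12648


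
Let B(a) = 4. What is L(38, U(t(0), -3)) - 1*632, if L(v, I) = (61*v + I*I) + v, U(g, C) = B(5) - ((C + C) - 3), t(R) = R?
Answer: 1893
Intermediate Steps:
U(g, C) = 7 - 2*C (U(g, C) = 4 - ((C + C) - 3) = 4 - (2*C - 3) = 4 - (-3 + 2*C) = 4 + (3 - 2*C) = 7 - 2*C)
L(v, I) = I² + 62*v (L(v, I) = (61*v + I²) + v = (I² + 61*v) + v = I² + 62*v)
L(38, U(t(0), -3)) - 1*632 = ((7 - 2*(-3))² + 62*38) - 1*632 = ((7 + 6)² + 2356) - 632 = (13² + 2356) - 632 = (169 + 2356) - 632 = 2525 - 632 = 1893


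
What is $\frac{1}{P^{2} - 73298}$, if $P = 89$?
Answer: $- \frac{1}{65377} \approx -1.5296 \cdot 10^{-5}$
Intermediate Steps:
$\frac{1}{P^{2} - 73298} = \frac{1}{89^{2} - 73298} = \frac{1}{7921 - 73298} = \frac{1}{-65377} = - \frac{1}{65377}$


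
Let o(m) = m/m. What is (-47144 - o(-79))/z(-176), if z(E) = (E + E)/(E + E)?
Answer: -47145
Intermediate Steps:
o(m) = 1
z(E) = 1 (z(E) = (2*E)/((2*E)) = (2*E)*(1/(2*E)) = 1)
(-47144 - o(-79))/z(-176) = (-47144 - 1*1)/1 = (-47144 - 1)*1 = -47145*1 = -47145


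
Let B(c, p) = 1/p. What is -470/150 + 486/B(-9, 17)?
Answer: 123883/15 ≈ 8258.9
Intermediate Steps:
-470/150 + 486/B(-9, 17) = -470/150 + 486/(1/17) = -470*1/150 + 486/(1/17) = -47/15 + 486*17 = -47/15 + 8262 = 123883/15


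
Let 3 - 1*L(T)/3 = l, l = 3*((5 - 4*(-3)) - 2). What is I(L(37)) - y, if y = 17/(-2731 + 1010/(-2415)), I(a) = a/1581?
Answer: -51082353/695257925 ≈ -0.073472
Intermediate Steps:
l = 45 (l = 3*((5 + 12) - 2) = 3*(17 - 2) = 3*15 = 45)
L(T) = -126 (L(T) = 9 - 3*45 = 9 - 135 = -126)
I(a) = a/1581 (I(a) = a*(1/1581) = a/1581)
y = -8211/1319275 (y = 17/(-2731 + 1010*(-1/2415)) = 17/(-2731 - 202/483) = 17/(-1319275/483) = 17*(-483/1319275) = -8211/1319275 ≈ -0.0062239)
I(L(37)) - y = (1/1581)*(-126) - 1*(-8211/1319275) = -42/527 + 8211/1319275 = -51082353/695257925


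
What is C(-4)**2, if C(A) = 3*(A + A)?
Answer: 576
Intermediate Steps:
C(A) = 6*A (C(A) = 3*(2*A) = 6*A)
C(-4)**2 = (6*(-4))**2 = (-24)**2 = 576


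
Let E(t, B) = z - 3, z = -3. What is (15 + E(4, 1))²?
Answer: 81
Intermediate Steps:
E(t, B) = -6 (E(t, B) = -3 - 3 = -6)
(15 + E(4, 1))² = (15 - 6)² = 9² = 81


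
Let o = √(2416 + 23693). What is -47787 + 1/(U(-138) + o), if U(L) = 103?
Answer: -740698603/15500 + 3*√2901/15500 ≈ -47787.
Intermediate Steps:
o = 3*√2901 (o = √26109 = 3*√2901 ≈ 161.58)
-47787 + 1/(U(-138) + o) = -47787 + 1/(103 + 3*√2901)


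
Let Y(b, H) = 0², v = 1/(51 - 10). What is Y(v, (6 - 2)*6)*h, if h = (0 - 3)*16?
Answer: 0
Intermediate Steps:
v = 1/41 ≈ 0.024390
Y(b, H) = 0
h = -48 (h = -3*16 = -48)
Y(v, (6 - 2)*6)*h = 0*(-48) = 0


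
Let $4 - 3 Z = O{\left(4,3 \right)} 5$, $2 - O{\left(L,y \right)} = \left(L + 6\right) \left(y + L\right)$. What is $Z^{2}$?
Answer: $\frac{118336}{9} \approx 13148.0$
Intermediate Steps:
$O{\left(L,y \right)} = 2 - \left(6 + L\right) \left(L + y\right)$ ($O{\left(L,y \right)} = 2 - \left(L + 6\right) \left(y + L\right) = 2 - \left(6 + L\right) \left(L + y\right)$)
$Z = \frac{344}{3}$ ($Z = \frac{4}{3} - \frac{\left(2 - 4^{2} - 24 - 18 - 4 \cdot 3\right) 5}{3} = \frac{4}{3} - \frac{\left(2 - 16 - 24 - 18 - 12\right) 5}{3} = \frac{4}{3} - \frac{\left(-68\right) 5}{3} = \frac{4}{3} - - \frac{340}{3} = \frac{4}{3} + \frac{340}{3} = \frac{344}{3} \approx 114.67$)
$Z^{2} = \left(\frac{344}{3}\right)^{2} = \frac{118336}{9}$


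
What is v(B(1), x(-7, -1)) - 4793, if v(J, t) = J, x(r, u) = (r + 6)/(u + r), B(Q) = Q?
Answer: -4792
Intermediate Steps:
x(r, u) = (6 + r)/(r + u)
v(B(1), x(-7, -1)) - 4793 = 1 - 4793 = -4792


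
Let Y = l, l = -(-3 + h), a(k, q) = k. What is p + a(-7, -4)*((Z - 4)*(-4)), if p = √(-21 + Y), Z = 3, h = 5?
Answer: -28 + I*√23 ≈ -28.0 + 4.7958*I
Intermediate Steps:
l = -2 (l = -(-3 + 5) = -1*2 = -2)
Y = -2
p = I*√23 (p = √(-21 - 2) = √(-23) = I*√23 ≈ 4.7958*I)
p + a(-7, -4)*((Z - 4)*(-4)) = I*√23 - 7*(3 - 4)*(-4) = I*√23 - (-7)*(-4) = I*√23 - 7*4 = I*√23 - 28 = -28 + I*√23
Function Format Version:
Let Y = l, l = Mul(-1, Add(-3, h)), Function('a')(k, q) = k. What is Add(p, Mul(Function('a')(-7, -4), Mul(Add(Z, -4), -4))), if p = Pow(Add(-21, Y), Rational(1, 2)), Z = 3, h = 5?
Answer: Add(-28, Mul(I, Pow(23, Rational(1, 2)))) ≈ Add(-28.000, Mul(4.7958, I))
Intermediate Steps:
l = -2 (l = Mul(-1, Add(-3, 5)) = Mul(-1, 2) = -2)
Y = -2
p = Mul(I, Pow(23, Rational(1, 2))) (p = Pow(Add(-21, -2), Rational(1, 2)) = Pow(-23, Rational(1, 2)) = Mul(I, Pow(23, Rational(1, 2))) ≈ Mul(4.7958, I))
Add(p, Mul(Function('a')(-7, -4), Mul(Add(Z, -4), -4))) = Add(Mul(I, Pow(23, Rational(1, 2))), Mul(-7, Mul(Add(3, -4), -4))) = Add(Mul(I, Pow(23, Rational(1, 2))), Mul(-7, Mul(-1, -4))) = Add(Mul(I, Pow(23, Rational(1, 2))), Mul(-7, 4)) = Add(Mul(I, Pow(23, Rational(1, 2))), -28) = Add(-28, Mul(I, Pow(23, Rational(1, 2))))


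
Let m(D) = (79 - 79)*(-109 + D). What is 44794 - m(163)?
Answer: 44794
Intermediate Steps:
m(D) = 0 (m(D) = 0*(-109 + D) = 0)
44794 - m(163) = 44794 - 1*0 = 44794 + 0 = 44794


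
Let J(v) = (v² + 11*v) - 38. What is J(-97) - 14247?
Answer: -5943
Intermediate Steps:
J(v) = -38 + v² + 11*v
J(-97) - 14247 = (-38 + (-97)² + 11*(-97)) - 14247 = (-38 + 9409 - 1067) - 14247 = 8304 - 14247 = -5943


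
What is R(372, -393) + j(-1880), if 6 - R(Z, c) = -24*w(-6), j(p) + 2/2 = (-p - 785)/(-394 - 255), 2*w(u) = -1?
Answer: -5638/649 ≈ -8.6872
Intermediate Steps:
w(u) = -½ (w(u) = (½)*(-1) = -½)
j(p) = 136/649 + p/649 (j(p) = -1 + (-p - 785)/(-394 - 255) = -1 + (-785 - p)/(-649) = -1 + (-785 - p)*(-1/649) = -1 + (785/649 + p/649) = 136/649 + p/649)
R(Z, c) = -6 (R(Z, c) = 6 - (-24)*(-1)/2 = 6 - 1*12 = 6 - 12 = -6)
R(372, -393) + j(-1880) = -6 + (136/649 + (1/649)*(-1880)) = -6 + (136/649 - 1880/649) = -6 - 1744/649 = -5638/649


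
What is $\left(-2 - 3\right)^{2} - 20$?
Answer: $5$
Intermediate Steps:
$\left(-2 - 3\right)^{2} - 20 = \left(-5\right)^{2} - 20 = 25 - 20 = 5$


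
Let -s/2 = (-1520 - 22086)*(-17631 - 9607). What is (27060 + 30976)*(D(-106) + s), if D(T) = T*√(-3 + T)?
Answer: -74632001024416 - 6151816*I*√109 ≈ -7.4632e+13 - 6.4227e+7*I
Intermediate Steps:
s = -1285960456 (s = -2*(-1520 - 22086)*(-17631 - 9607) = -(-47212)*(-27238) = -2*642980228 = -1285960456)
(27060 + 30976)*(D(-106) + s) = (27060 + 30976)*(-106*√(-3 - 106) - 1285960456) = 58036*(-106*I*√109 - 1285960456) = 58036*(-1285960456 - 106*I*√109) = -74632001024416 - 6151816*I*√109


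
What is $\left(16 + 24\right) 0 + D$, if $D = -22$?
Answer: $-22$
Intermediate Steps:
$\left(16 + 24\right) 0 + D = \left(16 + 24\right) 0 - 22 = 40 \cdot 0 - 22 = 0 - 22 = -22$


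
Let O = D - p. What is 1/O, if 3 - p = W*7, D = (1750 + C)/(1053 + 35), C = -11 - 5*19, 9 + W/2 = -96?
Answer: -272/400245 ≈ -0.00067958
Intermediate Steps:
W = -210 (W = -18 + 2*(-96) = -18 - 192 = -210)
C = -106 (C = -11 - 95 = -106)
D = 411/272 (D = (1750 - 106)/(1053 + 35) = 1644/1088 = 1644*(1/1088) = 411/272 ≈ 1.5110)
p = 1473 (p = 3 - (-210)*7 = 3 - 1*(-1470) = 3 + 1470 = 1473)
O = -400245/272 (O = 411/272 - 1*1473 = 411/272 - 1473 = -400245/272 ≈ -1471.5)
1/O = 1/(-400245/272) = -272/400245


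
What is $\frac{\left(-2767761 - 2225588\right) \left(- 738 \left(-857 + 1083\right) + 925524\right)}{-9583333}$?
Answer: $\frac{3788633646864}{9583333} \approx 3.9534 \cdot 10^{5}$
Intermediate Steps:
$\frac{\left(-2767761 - 2225588\right) \left(- 738 \left(-857 + 1083\right) + 925524\right)}{-9583333} = - 4993349 \left(\left(-738\right) 226 + 925524\right) \left(- \frac{1}{9583333}\right) = - 4993349 \left(-166788 + 925524\right) \left(- \frac{1}{9583333}\right) = \left(-4993349\right) 758736 \left(- \frac{1}{9583333}\right) = \left(-3788633646864\right) \left(- \frac{1}{9583333}\right) = \frac{3788633646864}{9583333}$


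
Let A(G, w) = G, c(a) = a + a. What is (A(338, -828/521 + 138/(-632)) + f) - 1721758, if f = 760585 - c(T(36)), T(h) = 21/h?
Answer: -5765017/6 ≈ -9.6084e+5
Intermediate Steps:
c(a) = 2*a
f = 4563503/6 (f = 760585 - 2*21/36 = 760585 - 2*21*(1/36) = 760585 - 2*7/12 = 760585 - 1*7/6 = 760585 - 7/6 = 4563503/6 ≈ 7.6058e+5)
(A(338, -828/521 + 138/(-632)) + f) - 1721758 = (338 + 4563503/6) - 1721758 = 4565531/6 - 1721758 = -5765017/6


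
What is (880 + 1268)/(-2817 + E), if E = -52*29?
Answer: -2148/4325 ≈ -0.49665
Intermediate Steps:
E = -1508
(880 + 1268)/(-2817 + E) = (880 + 1268)/(-2817 - 1508) = 2148/(-4325) = 2148*(-1/4325) = -2148/4325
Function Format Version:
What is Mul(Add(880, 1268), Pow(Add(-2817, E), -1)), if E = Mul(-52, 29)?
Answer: Rational(-2148, 4325) ≈ -0.49665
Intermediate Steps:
E = -1508
Mul(Add(880, 1268), Pow(Add(-2817, E), -1)) = Mul(Add(880, 1268), Pow(Add(-2817, -1508), -1)) = Mul(2148, Pow(-4325, -1)) = Mul(2148, Rational(-1, 4325)) = Rational(-2148, 4325)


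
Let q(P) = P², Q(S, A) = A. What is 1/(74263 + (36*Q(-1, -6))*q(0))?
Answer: 1/74263 ≈ 1.3466e-5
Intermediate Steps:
1/(74263 + (36*Q(-1, -6))*q(0)) = 1/(74263 + (36*(-6))*0²) = 1/(74263 - 216*0) = 1/(74263 + 0) = 1/74263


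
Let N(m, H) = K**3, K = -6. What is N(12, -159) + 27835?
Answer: 27619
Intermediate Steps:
N(m, H) = -216 (N(m, H) = (-6)**3 = -216)
N(12, -159) + 27835 = -216 + 27835 = 27619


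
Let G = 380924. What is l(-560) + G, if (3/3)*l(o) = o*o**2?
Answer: -175235076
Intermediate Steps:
l(o) = o**3 (l(o) = o*o**2 = o**3)
l(-560) + G = (-560)**3 + 380924 = -175616000 + 380924 = -175235076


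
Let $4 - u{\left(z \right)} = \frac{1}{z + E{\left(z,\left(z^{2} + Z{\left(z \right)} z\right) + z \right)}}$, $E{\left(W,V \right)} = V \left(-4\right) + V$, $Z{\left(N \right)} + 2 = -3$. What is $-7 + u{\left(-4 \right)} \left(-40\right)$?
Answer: $- \frac{837}{5} \approx -167.4$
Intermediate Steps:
$Z{\left(N \right)} = -5$ ($Z{\left(N \right)} = -2 - 3 = -5$)
$E{\left(W,V \right)} = - 3 V$ ($E{\left(W,V \right)} = - 4 V + V = - 3 V$)
$u{\left(z \right)} = 4 - \frac{1}{- 3 z^{2} + 13 z}$ ($u{\left(z \right)} = 4 - \frac{1}{z - 3 \left(\left(z^{2} - 5 z\right) + z\right)} = 4 - \frac{1}{z - 3 \left(z^{2} - 4 z\right)} = 4 - \frac{1}{z - \left(- 12 z + 3 z^{2}\right)} = 4 - \frac{1}{- 3 z^{2} + 13 z}$)
$-7 + u{\left(-4 \right)} \left(-40\right) = -7 + \frac{1 - -208 + 12 \left(-4\right)^{2}}{\left(-4\right) \left(-13 + 3 \left(-4\right)\right)} \left(-40\right) = -7 + - \frac{1 + 208 + 12 \cdot 16}{4 \left(-13 - 12\right)} \left(-40\right) = -7 + - \frac{1 + 208 + 192}{4 \left(-25\right)} \left(-40\right) = -7 + \left(- \frac{1}{4}\right) \left(- \frac{1}{25}\right) 401 \left(-40\right) = -7 + \frac{401}{100} \left(-40\right) = -7 - \frac{802}{5} = - \frac{837}{5}$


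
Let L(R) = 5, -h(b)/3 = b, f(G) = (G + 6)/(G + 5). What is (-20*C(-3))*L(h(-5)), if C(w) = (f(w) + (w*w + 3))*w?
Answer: 4050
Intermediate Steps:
f(G) = (6 + G)/(5 + G)
h(b) = -3*b
C(w) = w*(3 + w² + (6 + w)/(5 + w)) (C(w) = ((6 + w)/(5 + w) + (w*w + 3))*w = ((6 + w)/(5 + w) + (w² + 3))*w = ((6 + w)/(5 + w) + (3 + w²))*w = (3 + w² + (6 + w)/(5 + w))*w = w*(3 + w² + (6 + w)/(5 + w)))
(-20*C(-3))*L(h(-5)) = -(-60)*(6 - 3 + (3 + (-3)²)*(5 - 3))/(5 - 3)*5 = -(-60)*(6 - 3 + (3 + 9)*2)/2*5 = -(-60)*(6 - 3 + 12*2)/2*5 = -(-60)*(6 - 3 + 24)/2*5 = -(-60)*27/2*5 = -20*(-81/2)*5 = 810*5 = 4050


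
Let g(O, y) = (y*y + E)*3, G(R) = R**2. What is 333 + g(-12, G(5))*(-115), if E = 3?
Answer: -216327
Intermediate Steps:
g(O, y) = 9 + 3*y**2 (g(O, y) = (y*y + 3)*3 = (y**2 + 3)*3 = (3 + y**2)*3 = 9 + 3*y**2)
333 + g(-12, G(5))*(-115) = 333 + (9 + 3*(5**2)**2)*(-115) = 333 + (9 + 3*25**2)*(-115) = 333 + (9 + 3*625)*(-115) = 333 + (9 + 1875)*(-115) = 333 + 1884*(-115) = 333 - 216660 = -216327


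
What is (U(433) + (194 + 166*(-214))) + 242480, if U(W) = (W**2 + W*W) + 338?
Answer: 582466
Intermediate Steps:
U(W) = 338 + 2*W**2 (U(W) = (W**2 + W**2) + 338 = 2*W**2 + 338 = 338 + 2*W**2)
(U(433) + (194 + 166*(-214))) + 242480 = ((338 + 2*433**2) + (194 + 166*(-214))) + 242480 = ((338 + 2*187489) + (194 - 35524)) + 242480 = ((338 + 374978) - 35330) + 242480 = (375316 - 35330) + 242480 = 339986 + 242480 = 582466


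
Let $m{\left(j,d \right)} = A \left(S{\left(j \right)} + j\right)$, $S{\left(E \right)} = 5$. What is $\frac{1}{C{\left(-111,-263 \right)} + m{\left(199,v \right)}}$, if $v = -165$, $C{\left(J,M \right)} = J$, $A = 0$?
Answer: $- \frac{1}{111} \approx -0.009009$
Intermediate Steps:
$m{\left(j,d \right)} = 0$ ($m{\left(j,d \right)} = 0 \left(5 + j\right) = 0$)
$\frac{1}{C{\left(-111,-263 \right)} + m{\left(199,v \right)}} = \frac{1}{-111 + 0} = \frac{1}{-111} = - \frac{1}{111}$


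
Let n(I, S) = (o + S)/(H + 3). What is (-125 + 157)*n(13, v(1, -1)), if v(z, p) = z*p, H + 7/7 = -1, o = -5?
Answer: -192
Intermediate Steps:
H = -2 (H = -1 - 1 = -2)
v(z, p) = p*z
n(I, S) = -5 + S (n(I, S) = (-5 + S)/(-2 + 3) = (-5 + S)/1 = (-5 + S)*1 = -5 + S)
(-125 + 157)*n(13, v(1, -1)) = (-125 + 157)*(-5 - 1*1) = 32*(-5 - 1) = 32*(-6) = -192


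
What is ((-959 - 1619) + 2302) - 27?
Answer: -303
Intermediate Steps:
((-959 - 1619) + 2302) - 27 = (-2578 + 2302) - 27 = -276 - 27 = -303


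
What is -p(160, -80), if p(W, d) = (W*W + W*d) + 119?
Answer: -12919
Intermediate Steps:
p(W, d) = 119 + W**2 + W*d (p(W, d) = (W**2 + W*d) + 119 = 119 + W**2 + W*d)
-p(160, -80) = -(119 + 160**2 + 160*(-80)) = -(119 + 25600 - 12800) = -1*12919 = -12919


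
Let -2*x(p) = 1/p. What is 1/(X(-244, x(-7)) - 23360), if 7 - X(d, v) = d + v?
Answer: -14/323527 ≈ -4.3273e-5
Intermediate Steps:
x(p) = -1/(2*p)
X(d, v) = 7 - d - v (X(d, v) = 7 - (d + v) = 7 + (-d - v) = 7 - d - v)
1/(X(-244, x(-7)) - 23360) = 1/((7 - 1*(-244) - (-1)/(2*(-7))) - 23360) = 1/((7 + 244 - (-1)*(-1)/(2*7)) - 23360) = 1/((7 + 244 - 1*1/14) - 23360) = 1/((7 + 244 - 1/14) - 23360) = 1/(3513/14 - 23360) = 1/(-323527/14) = -14/323527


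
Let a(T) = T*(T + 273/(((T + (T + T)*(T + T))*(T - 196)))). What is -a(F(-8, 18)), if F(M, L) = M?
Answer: -135003/2108 ≈ -64.043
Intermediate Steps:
a(T) = T*(T + 273/((-196 + T)*(T + 4*T²))) (a(T) = T*(T + 273/(((T + (2*T)*(2*T))*(-196 + T)))) = T*(T + 273/(((T + 4*T²)*(-196 + T)))) = T*(T + 273/(((-196 + T)*(T + 4*T²)))) = T*(T + 273*(1/((-196 + T)*(T + 4*T²)))) = T*(T + 273/((-196 + T)*(T + 4*T²))))
-a(F(-8, 18)) = -(-273 - 4*(-8)⁴ + 196*(-8)² + 783*(-8)³)/(196 - 4*(-8)² + 783*(-8)) = -(-273 - 4*4096 + 196*64 + 783*(-512))/(196 - 4*64 - 6264) = -(-273 - 16384 + 12544 - 400896)/(196 - 256 - 6264) = -(-405009)/(-6324) = -(-1)*(-405009)/6324 = -1*135003/2108 = -135003/2108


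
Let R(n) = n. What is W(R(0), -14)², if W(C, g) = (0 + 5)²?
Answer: 625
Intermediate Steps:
W(C, g) = 25 (W(C, g) = 5² = 25)
W(R(0), -14)² = 25² = 625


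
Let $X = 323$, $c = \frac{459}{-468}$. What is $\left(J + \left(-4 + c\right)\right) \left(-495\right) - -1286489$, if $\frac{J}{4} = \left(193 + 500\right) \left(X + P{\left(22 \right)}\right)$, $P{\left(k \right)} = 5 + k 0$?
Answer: $- \frac{23336194207}{52} \approx -4.4877 \cdot 10^{8}$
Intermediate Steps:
$c = - \frac{51}{52}$ ($c = 459 \left(- \frac{1}{468}\right) = - \frac{51}{52} \approx -0.98077$)
$P{\left(k \right)} = 5$ ($P{\left(k \right)} = 5 + 0 = 5$)
$J = 909216$ ($J = 4 \left(193 + 500\right) \left(323 + 5\right) = 4 \cdot 693 \cdot 328 = 4 \cdot 227304 = 909216$)
$\left(J + \left(-4 + c\right)\right) \left(-495\right) - -1286489 = \left(909216 - \frac{259}{52}\right) \left(-495\right) - -1286489 = \left(909216 - \frac{259}{52}\right) \left(-495\right) + 1286489 = \frac{47278973}{52} \left(-495\right) + 1286489 = - \frac{23403091635}{52} + 1286489 = - \frac{23336194207}{52}$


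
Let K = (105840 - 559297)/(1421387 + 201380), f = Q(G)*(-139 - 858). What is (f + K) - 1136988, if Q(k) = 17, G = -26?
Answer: -1872571337136/1622767 ≈ -1.1539e+6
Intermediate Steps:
f = -16949 (f = 17*(-139 - 858) = 17*(-997) = -16949)
K = -453457/1622767 ≈ -0.27943
(f + K) - 1136988 = (-16949 - 453457/1622767) - 1136988 = -27504731340/1622767 - 1136988 = -1872571337136/1622767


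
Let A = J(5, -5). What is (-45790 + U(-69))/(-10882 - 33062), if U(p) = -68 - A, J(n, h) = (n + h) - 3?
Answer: 15285/14648 ≈ 1.0435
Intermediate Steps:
J(n, h) = -3 + h + n (J(n, h) = (h + n) - 3 = -3 + h + n)
A = -3 (A = -3 - 5 + 5 = -3)
U(p) = -65 (U(p) = -68 - 1*(-3) = -68 + 3 = -65)
(-45790 + U(-69))/(-10882 - 33062) = (-45790 - 65)/(-10882 - 33062) = -45855/(-43944) = -45855*(-1/43944) = 15285/14648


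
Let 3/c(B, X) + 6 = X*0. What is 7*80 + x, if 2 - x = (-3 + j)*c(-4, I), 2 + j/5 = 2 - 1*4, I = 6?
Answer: 1101/2 ≈ 550.50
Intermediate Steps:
c(B, X) = -½ (c(B, X) = 3/(-6 + X*0) = 3/(-6 + 0) = 3/(-6) = 3*(-⅙) = -½)
j = -20 (j = -10 + 5*(2 - 1*4) = -10 + 5*(2 - 4) = -10 + 5*(-2) = -10 - 10 = -20)
x = -19/2 (x = 2 - (-3 - 20)*(-1)/2 = 2 - (-23)*(-1)/2 = 2 - 1*23/2 = 2 - 23/2 = -19/2 ≈ -9.5000)
7*80 + x = 7*80 - 19/2 = 560 - 19/2 = 1101/2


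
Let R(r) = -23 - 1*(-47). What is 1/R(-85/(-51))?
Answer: 1/24 ≈ 0.041667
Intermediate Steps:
R(r) = 24 (R(r) = -23 + 47 = 24)
1/R(-85/(-51)) = 1/24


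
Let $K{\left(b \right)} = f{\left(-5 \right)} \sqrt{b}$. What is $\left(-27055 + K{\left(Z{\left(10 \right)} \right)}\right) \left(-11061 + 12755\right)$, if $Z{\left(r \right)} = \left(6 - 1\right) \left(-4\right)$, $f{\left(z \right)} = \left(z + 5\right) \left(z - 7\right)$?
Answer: $-45831170$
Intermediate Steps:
$f{\left(z \right)} = \left(-7 + z\right) \left(5 + z\right)$ ($f{\left(z \right)} = \left(5 + z\right) \left(-7 + z\right) = \left(-7 + z\right) \left(5 + z\right)$)
$Z{\left(r \right)} = -20$ ($Z{\left(r \right)} = 5 \left(-4\right) = -20$)
$K{\left(b \right)} = 0$ ($K{\left(b \right)} = \left(-35 + \left(-5\right)^{2} - -10\right) \sqrt{b} = \left(-35 + 25 + 10\right) \sqrt{b} = 0 \sqrt{b} = 0$)
$\left(-27055 + K{\left(Z{\left(10 \right)} \right)}\right) \left(-11061 + 12755\right) = \left(-27055 + 0\right) \left(-11061 + 12755\right) = \left(-27055\right) 1694 = -45831170$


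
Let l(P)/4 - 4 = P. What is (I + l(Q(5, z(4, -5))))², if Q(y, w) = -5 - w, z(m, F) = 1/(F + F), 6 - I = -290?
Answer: 2137444/25 ≈ 85498.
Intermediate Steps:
I = 296 (I = 6 - 1*(-290) = 6 + 290 = 296)
z(m, F) = 1/(2*F)
l(P) = 16 + 4*P
(I + l(Q(5, z(4, -5))))² = (296 + (16 + 4*(-5 - 1/(2*(-5)))))² = (296 + (16 + 4*(-5 - (-1)/(2*5))))² = (296 + (16 + 4*(-5 - 1*(-⅒))))² = (296 + (16 + 4*(-5 + ⅒)))² = (296 + (16 + 4*(-49/10)))² = (296 + (16 - 98/5))² = (296 - 18/5)² = (1462/5)² = 2137444/25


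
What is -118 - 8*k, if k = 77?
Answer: -734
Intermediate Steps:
-118 - 8*k = -118 - 8*77 = -118 - 616 = -734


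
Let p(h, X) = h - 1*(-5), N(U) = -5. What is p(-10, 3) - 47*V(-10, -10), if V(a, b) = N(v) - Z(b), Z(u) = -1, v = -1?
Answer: 183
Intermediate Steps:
p(h, X) = 5 + h (p(h, X) = h + 5 = 5 + h)
V(a, b) = -4 (V(a, b) = -5 - 1*(-1) = -5 + 1 = -4)
p(-10, 3) - 47*V(-10, -10) = (5 - 10) - 47*(-4) = -5 + 188 = 183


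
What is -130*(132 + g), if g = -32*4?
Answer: -520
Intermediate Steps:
g = -128
-130*(132 + g) = -130*(132 - 128) = -130*4 = -520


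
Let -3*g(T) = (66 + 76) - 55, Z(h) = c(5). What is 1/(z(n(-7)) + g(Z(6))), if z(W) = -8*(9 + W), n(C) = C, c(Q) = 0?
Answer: -1/45 ≈ -0.022222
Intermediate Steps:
Z(h) = 0
g(T) = -29 (g(T) = -((66 + 76) - 55)/3 = -(142 - 55)/3 = -⅓*87 = -29)
z(W) = -72 - 8*W
1/(z(n(-7)) + g(Z(6))) = 1/((-72 - 8*(-7)) - 29) = 1/((-72 + 56) - 29) = 1/(-16 - 29) = 1/(-45) = -1/45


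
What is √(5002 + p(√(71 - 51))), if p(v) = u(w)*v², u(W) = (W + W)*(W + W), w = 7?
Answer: √8922 ≈ 94.456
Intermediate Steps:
u(W) = 4*W² (u(W) = (2*W)*(2*W) = 4*W²)
p(v) = 196*v² (p(v) = (4*7²)*v² = (4*49)*v² = 196*v²)
√(5002 + p(√(71 - 51))) = √(5002 + 196*(√(71 - 51))²) = √(5002 + 196*(√20)²) = √(5002 + 196*(2*√5)²) = √(5002 + 196*20) = √(5002 + 3920) = √8922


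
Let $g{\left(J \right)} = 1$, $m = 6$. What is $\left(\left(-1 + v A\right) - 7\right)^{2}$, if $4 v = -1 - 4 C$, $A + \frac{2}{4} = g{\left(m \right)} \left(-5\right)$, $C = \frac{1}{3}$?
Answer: $\frac{13225}{576} \approx 22.96$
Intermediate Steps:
$C = \frac{1}{3} \approx 0.33333$
$A = - \frac{11}{2}$ ($A = - \frac{1}{2} + 1 \left(-5\right) = - \frac{1}{2} - 5 = - \frac{11}{2} \approx -5.5$)
$v = - \frac{7}{12}$ ($v = \frac{-1 - \frac{4}{3}}{4} = \frac{1}{4} \left(- \frac{7}{3}\right) = - \frac{7}{12} \approx -0.58333$)
$\left(\left(-1 + v A\right) - 7\right)^{2} = \left(\left(-1 - - \frac{77}{24}\right) - 7\right)^{2} = \left(\left(-1 + \frac{77}{24}\right) - 7\right)^{2} = \left(\frac{53}{24} - 7\right)^{2} = \left(- \frac{115}{24}\right)^{2} = \frac{13225}{576}$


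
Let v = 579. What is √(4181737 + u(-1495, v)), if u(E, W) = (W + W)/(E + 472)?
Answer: √486256428471/341 ≈ 2044.9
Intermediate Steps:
u(E, W) = 2*W/(472 + E) (u(E, W) = (2*W)/(472 + E) = 2*W/(472 + E))
√(4181737 + u(-1495, v)) = √(4181737 + 2*579/(472 - 1495)) = √(4181737 + 2*579/(-1023)) = √(4181737 + 2*579*(-1/1023)) = √(4181737 - 386/341) = √(1425971931/341) = √486256428471/341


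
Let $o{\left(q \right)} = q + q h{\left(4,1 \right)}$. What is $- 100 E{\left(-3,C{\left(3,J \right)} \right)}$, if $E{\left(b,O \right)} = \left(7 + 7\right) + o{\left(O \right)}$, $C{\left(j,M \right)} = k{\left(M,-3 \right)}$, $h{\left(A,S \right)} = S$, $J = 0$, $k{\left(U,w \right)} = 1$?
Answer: $-1600$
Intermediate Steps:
$o{\left(q \right)} = 2 q$ ($o{\left(q \right)} = q + q 1 = q + q = 2 q$)
$C{\left(j,M \right)} = 1$
$E{\left(b,O \right)} = 14 + 2 O$ ($E{\left(b,O \right)} = \left(7 + 7\right) + 2 O = 14 + 2 O$)
$- 100 E{\left(-3,C{\left(3,J \right)} \right)} = - 100 \left(14 + 2 \cdot 1\right) = - 100 \left(14 + 2\right) = \left(-100\right) 16 = -1600$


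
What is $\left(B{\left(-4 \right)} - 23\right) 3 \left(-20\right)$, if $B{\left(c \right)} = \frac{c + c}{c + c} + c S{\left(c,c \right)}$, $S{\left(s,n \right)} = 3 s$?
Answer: $-1560$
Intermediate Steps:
$B{\left(c \right)} = 1 + 3 c^{2}$ ($B{\left(c \right)} = \frac{c + c}{c + c} + c 3 c = \frac{2 c}{2 c} + 3 c^{2} = 2 c \frac{1}{2 c} + 3 c^{2} = 1 + 3 c^{2}$)
$\left(B{\left(-4 \right)} - 23\right) 3 \left(-20\right) = \left(\left(1 + 3 \left(-4\right)^{2}\right) - 23\right) 3 \left(-20\right) = \left(\left(1 + 3 \cdot 16\right) - 23\right) \left(-60\right) = \left(\left(1 + 48\right) - 23\right) \left(-60\right) = \left(49 - 23\right) \left(-60\right) = 26 \left(-60\right) = -1560$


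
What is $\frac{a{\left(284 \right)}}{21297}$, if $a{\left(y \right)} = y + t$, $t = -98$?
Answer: $\frac{2}{229} \approx 0.0087336$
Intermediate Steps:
$a{\left(y \right)} = -98 + y$ ($a{\left(y \right)} = y - 98 = -98 + y$)
$\frac{a{\left(284 \right)}}{21297} = \frac{-98 + 284}{21297} = 186 \cdot \frac{1}{21297} = \frac{2}{229}$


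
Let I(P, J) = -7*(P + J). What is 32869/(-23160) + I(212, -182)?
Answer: -4896469/23160 ≈ -211.42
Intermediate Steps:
I(P, J) = -7*J - 7*P (I(P, J) = -7*(J + P) = -7*J - 7*P)
32869/(-23160) + I(212, -182) = 32869/(-23160) + (-7*(-182) - 7*212) = 32869*(-1/23160) + (1274 - 1484) = -32869/23160 - 210 = -4896469/23160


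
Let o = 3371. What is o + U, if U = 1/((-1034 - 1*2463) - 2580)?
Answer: 20485566/6077 ≈ 3371.0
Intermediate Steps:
U = -1/6077 (U = 1/((-1034 - 2463) - 2580) = 1/(-3497 - 2580) = 1/(-6077) = -1/6077 ≈ -0.00016455)
o + U = 3371 - 1/6077 = 20485566/6077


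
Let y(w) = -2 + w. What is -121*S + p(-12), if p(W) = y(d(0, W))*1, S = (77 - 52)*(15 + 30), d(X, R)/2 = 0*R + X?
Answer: -136127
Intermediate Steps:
d(X, R) = 2*X (d(X, R) = 2*(0*R + X) = 2*(0 + X) = 2*X)
S = 1125 (S = 25*45 = 1125)
p(W) = -2 (p(W) = (-2 + 2*0)*1 = (-2 + 0)*1 = -2*1 = -2)
-121*S + p(-12) = -121*1125 - 2 = -136125 - 2 = -136127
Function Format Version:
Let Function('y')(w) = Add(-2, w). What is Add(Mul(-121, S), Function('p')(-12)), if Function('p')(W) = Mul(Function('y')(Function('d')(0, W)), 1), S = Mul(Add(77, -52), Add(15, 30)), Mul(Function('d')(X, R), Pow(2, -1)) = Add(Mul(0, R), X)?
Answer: -136127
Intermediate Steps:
Function('d')(X, R) = Mul(2, X) (Function('d')(X, R) = Mul(2, Add(Mul(0, R), X)) = Mul(2, Add(0, X)) = Mul(2, X))
S = 1125 (S = Mul(25, 45) = 1125)
Function('p')(W) = -2 (Function('p')(W) = Mul(Add(-2, Mul(2, 0)), 1) = Mul(Add(-2, 0), 1) = Mul(-2, 1) = -2)
Add(Mul(-121, S), Function('p')(-12)) = Add(Mul(-121, 1125), -2) = Add(-136125, -2) = -136127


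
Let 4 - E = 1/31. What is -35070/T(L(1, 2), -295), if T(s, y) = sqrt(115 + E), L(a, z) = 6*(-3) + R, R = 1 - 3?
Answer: -17535*sqrt(28582)/922 ≈ -3215.3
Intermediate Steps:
R = -2
L(a, z) = -20 (L(a, z) = 6*(-3) - 2 = -18 - 2 = -20)
E = 123/31 (E = 4 - 1/31 = 123/31 ≈ 3.9677)
T(s, y) = 2*sqrt(28582)/31 (T(s, y) = sqrt(115 + 123/31) = sqrt(3688/31) = 2*sqrt(28582)/31)
-35070/T(L(1, 2), -295) = -35070*sqrt(28582)/1844 = -17535*sqrt(28582)/922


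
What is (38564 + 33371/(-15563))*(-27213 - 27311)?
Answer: -32721933090364/15563 ≈ -2.1025e+9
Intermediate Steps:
(38564 + 33371/(-15563))*(-27213 - 27311) = (38564 + 33371*(-1/15563))*(-54524) = (38564 - 33371/15563)*(-54524) = (600138161/15563)*(-54524) = -32721933090364/15563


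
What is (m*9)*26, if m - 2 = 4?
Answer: 1404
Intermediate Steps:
m = 6 (m = 2 + 4 = 6)
(m*9)*26 = (6*9)*26 = 54*26 = 1404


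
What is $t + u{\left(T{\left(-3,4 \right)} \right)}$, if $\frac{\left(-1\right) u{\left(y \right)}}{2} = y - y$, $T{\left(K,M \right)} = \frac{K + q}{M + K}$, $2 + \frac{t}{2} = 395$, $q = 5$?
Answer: $786$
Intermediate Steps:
$t = 786$ ($t = -4 + 2 \cdot 395 = -4 + 790 = 786$)
$T{\left(K,M \right)} = \frac{5 + K}{K + M}$ ($T{\left(K,M \right)} = \frac{K + 5}{M + K} = \frac{5 + K}{K + M}$)
$u{\left(y \right)} = 0$ ($u{\left(y \right)} = - 2 \left(y - y\right) = \left(-2\right) 0 = 0$)
$t + u{\left(T{\left(-3,4 \right)} \right)} = 786 + 0 = 786$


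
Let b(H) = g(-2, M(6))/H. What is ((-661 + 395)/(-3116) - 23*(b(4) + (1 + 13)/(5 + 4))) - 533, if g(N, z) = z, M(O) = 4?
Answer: -436669/738 ≈ -591.69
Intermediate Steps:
b(H) = 4/H
((-661 + 395)/(-3116) - 23*(b(4) + (1 + 13)/(5 + 4))) - 533 = ((-661 + 395)/(-3116) - 23*(4/4 + (1 + 13)/(5 + 4))) - 533 = (-266*(-1/3116) - 23*(4*(¼) + 14/9)) - 533 = (7/82 - 23*(1 + 14*(⅑))) - 533 = (7/82 - 23*(1 + 14/9)) - 533 = (7/82 - 23*23/9) - 533 = (7/82 - 529/9) - 533 = -43315/738 - 533 = -436669/738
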